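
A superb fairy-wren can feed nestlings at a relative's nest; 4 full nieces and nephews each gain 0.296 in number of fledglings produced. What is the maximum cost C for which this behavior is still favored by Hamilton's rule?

r to a full niece or nephew = 1/4 (full aunt/uncle↔niece/nephew: two paths of length 3 through the shared grandparent pair: r = 2·(1/2)^3 = 1/4).
Hamilton's rule: n·r·B > C, so the trait is favored while C < n·r·B = 4·0.25·0.296 = 0.296.

0.296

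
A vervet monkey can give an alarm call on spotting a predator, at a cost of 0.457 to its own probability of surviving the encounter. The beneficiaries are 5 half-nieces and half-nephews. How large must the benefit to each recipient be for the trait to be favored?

r to a half-niece or half-nephew = 1/8 (half-aunt/uncle↔niece/nephew: one path of length 3: r = (1/2)^3 = 1/8).
Hamilton's rule with n recipients of equal r: n·r·B > C, so B > C/(n·r) = 0.457/(5·0.125) = 0.7312.

0.7312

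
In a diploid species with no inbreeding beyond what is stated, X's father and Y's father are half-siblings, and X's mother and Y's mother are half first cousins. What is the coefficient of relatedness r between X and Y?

Independent pedigree routes through distinct common ancestors add.
X and Y are related in two ways: half first cousins through their fathers (r = 1/16) and half second cousins through their mothers (r = 1/64).
r = 1/16 + 1/64 = 5/64 = 0.078125.

0.078125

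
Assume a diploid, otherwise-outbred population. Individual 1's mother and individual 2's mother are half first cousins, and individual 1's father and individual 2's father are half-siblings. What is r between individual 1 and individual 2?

0.078125

Wright's path rule: contributions from independent ancestry routes add.
Individual 1 and individual 2 are related in two ways: half second cousins through their mothers (r = 1/64) and half first cousins through their fathers (r = 1/16).
r = 1/64 + 1/16 = 0.078125.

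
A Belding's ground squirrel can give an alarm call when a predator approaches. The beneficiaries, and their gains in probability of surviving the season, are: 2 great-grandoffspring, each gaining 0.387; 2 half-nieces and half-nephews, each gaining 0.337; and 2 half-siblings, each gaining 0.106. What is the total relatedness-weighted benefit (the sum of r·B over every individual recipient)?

0.234

r to a great-grandoffspring = 0.125 (three parent–offspring links: r = (1/2)^3 = 1/8).
r to a half-niece or half-nephew = 0.125 (half-aunt/uncle↔niece/nephew: one path of length 3: r = (1/2)^3 = 1/8).
r to a half-sibling = 0.25 (half-sibs share one parent — one path of length 2: r = (1/2)^2 = 1/4).
Summing one r·B term per recipient: 2·0.125·0.387 + 2·0.125·0.337 + 2·0.25·0.106 = 0.234.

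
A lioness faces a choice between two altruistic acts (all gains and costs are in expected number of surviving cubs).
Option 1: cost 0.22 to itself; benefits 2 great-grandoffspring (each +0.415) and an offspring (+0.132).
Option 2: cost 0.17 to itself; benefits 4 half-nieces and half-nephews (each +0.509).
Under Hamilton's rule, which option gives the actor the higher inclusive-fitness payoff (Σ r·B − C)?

Option 1: r to a great-grandoffspring = 0.125.
Option 1: r to an offspring = 0.5.
Option 1: Σ r·B − C = (2·0.125·0.415 + 1·0.5·0.132) − 0.22 = -0.05025.
Option 2: r to a half-niece or half-nephew = 0.125.
Option 2: Σ r·B − C = (4·0.125·0.509) − 0.17 = 0.0845.
Option 2 has the higher net inclusive-fitness payoff.

Option 2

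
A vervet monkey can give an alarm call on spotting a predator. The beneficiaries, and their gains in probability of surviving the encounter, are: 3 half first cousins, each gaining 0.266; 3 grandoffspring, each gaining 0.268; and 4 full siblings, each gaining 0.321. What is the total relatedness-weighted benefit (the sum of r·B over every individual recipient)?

0.892875

r to a half first cousin = 1/16 (half first cousins share one grandparent — one path of length 4: r = (1/2)^4 = 1/16).
r to a grandoffspring = 1/4 (two parent–offspring links: r = (1/2)^2 = 1/4).
r to a full sibling = 1/2 (full sibs share both parents — two paths of length 2: r = 2·(1/2)^2 = 1/2).
Summing one r·B term per recipient: 3·0.0625·0.266 + 3·0.25·0.268 + 4·0.5·0.321 = 0.892875.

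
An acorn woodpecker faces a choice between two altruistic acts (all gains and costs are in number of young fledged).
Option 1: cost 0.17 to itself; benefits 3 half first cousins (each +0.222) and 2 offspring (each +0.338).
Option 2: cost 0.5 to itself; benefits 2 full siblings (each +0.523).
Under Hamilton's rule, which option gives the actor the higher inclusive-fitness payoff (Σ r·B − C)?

Option 1

Option 1: r to a half first cousin = 0.0625.
Option 1: r to an offspring = 0.5.
Option 1: Σ r·B − C = (3·0.0625·0.222 + 2·0.5·0.338) − 0.17 = 0.209625.
Option 2: r to a full sibling = 0.5.
Option 2: Σ r·B − C = (2·0.5·0.523) − 0.5 = 0.023.
Option 1 has the higher net inclusive-fitness payoff.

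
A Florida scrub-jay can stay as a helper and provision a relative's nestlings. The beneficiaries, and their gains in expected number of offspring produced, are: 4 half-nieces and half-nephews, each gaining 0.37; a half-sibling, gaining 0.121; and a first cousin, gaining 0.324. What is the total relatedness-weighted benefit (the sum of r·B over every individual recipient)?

0.25575

r to a half-niece or half-nephew = 1/8 (half-aunt/uncle↔niece/nephew: one path of length 3: r = (1/2)^3 = 1/8).
r to a half-sibling = 1/4 (half-sibs share one parent — one path of length 2: r = (1/2)^2 = 1/4).
r to a first cousin = 1/8 (first cousins share one grandparent pair — two paths of length 4: r = 2·(1/2)^4 = 1/8).
Summing one r·B term per recipient: 4·0.125·0.37 + 1·0.25·0.121 + 1·0.125·0.324 = 0.25575.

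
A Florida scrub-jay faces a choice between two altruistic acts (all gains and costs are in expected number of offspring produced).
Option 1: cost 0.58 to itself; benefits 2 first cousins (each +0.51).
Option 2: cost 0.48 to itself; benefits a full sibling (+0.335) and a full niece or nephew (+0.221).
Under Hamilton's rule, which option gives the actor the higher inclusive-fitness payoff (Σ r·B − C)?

Option 1: r to a first cousin = 0.125.
Option 1: Σ r·B − C = (2·0.125·0.51) − 0.58 = -0.4525.
Option 2: r to a full sibling = 0.5.
Option 2: r to a full niece or nephew = 0.25.
Option 2: Σ r·B − C = (1·0.5·0.335 + 1·0.25·0.221) − 0.48 = -0.25725.
Option 2 has the higher net inclusive-fitness payoff.

Option 2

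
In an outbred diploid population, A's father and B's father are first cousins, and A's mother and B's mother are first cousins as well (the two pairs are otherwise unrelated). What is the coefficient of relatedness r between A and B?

Wright's path rule: contributions from independent ancestry routes add.
A and B are related in two ways: second cousins through their fathers (r = 1/32) and second cousins through their mothers (r = 1/32).
r = 1/32 + 1/32 = 1/16 = 0.0625.

0.0625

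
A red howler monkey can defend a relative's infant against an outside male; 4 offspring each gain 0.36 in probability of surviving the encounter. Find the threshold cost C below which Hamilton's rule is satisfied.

0.72

r to an offspring = 0.5 (one parent–offspring link: r = (1/2)^1 = 1/2).
Hamilton's rule: n·r·B > C, so the trait is favored while C < n·r·B = 4·0.5·0.36 = 0.72.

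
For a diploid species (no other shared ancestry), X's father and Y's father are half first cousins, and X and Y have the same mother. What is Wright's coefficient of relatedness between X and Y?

0.265625

Wright's path rule: contributions from independent ancestry routes add.
X and Y are related in two ways: half second cousins through their fathers (r = 1/64) and half-sibs through their shared mother (r = 1/4).
r = 1/64 + 1/4 = 0.265625.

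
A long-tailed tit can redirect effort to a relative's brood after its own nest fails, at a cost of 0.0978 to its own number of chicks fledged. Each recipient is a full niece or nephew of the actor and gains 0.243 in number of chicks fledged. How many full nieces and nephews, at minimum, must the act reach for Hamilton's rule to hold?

r to a full niece or nephew = 1/4 (full aunt/uncle↔niece/nephew: two paths of length 3 through the shared grandparent pair: r = 2·(1/2)^3 = 1/4).
Hamilton's rule: n·r·B > C  ⇒  n > C/(r·B) = 0.0978/(0.25·0.243) = 1.61.
The smallest integer exceeding 1.61 is 2.

2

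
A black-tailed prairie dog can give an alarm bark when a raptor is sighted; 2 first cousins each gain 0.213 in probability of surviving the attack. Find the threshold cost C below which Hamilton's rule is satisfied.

r to a first cousin = 1/8 (first cousins share one grandparent pair — two paths of length 4: r = 2·(1/2)^4 = 1/8).
Hamilton's rule: n·r·B > C, so the trait is favored while C < n·r·B = 2·0.125·0.213 = 0.05325.

0.05325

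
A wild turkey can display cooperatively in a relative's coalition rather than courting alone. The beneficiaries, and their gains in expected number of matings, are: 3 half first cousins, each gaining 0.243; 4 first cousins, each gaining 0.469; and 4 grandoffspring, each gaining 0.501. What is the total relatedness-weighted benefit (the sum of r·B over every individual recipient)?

r to a half first cousin = 1/16 (half first cousins share one grandparent — one path of length 4: r = (1/2)^4 = 1/16).
r to a first cousin = 0.125 (first cousins share one grandparent pair — two paths of length 4: r = 2·(1/2)^4 = 1/8).
r to a grandoffspring = 1/4 (two parent–offspring links: r = (1/2)^2 = 1/4).
Summing one r·B term per recipient: 3·0.0625·0.243 + 4·0.125·0.469 + 4·0.25·0.501 = 0.7810625.

0.7810625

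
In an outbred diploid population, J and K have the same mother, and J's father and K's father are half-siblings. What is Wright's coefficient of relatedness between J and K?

0.3125

With two independent routes of shared ancestry, r is the sum of the two contributions.
J and K are related in two ways: half-sibs through their shared mother (r = 1/4) and half first cousins through their fathers (r = 1/16).
r = 1/4 + 1/16 = 5/16 = 0.3125.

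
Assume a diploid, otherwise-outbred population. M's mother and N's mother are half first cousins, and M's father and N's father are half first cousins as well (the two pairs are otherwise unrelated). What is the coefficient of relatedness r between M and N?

0.03125

Independent pedigree routes through distinct common ancestors add.
M and N are related in two ways: half second cousins through their mothers (r = 1/64) and half second cousins through their fathers (r = 1/64).
r = 1/64 + 1/64 = 1/32 = 0.03125.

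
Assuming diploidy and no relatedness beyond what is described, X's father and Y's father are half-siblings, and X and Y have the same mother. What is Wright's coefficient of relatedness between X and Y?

0.3125

With two independent routes of shared ancestry, r is the sum of the two contributions.
X and Y are related in two ways: half first cousins through their fathers (r = 1/16) and half-sibs through their shared mother (r = 1/4).
r = 1/16 + 1/4 = 0.3125.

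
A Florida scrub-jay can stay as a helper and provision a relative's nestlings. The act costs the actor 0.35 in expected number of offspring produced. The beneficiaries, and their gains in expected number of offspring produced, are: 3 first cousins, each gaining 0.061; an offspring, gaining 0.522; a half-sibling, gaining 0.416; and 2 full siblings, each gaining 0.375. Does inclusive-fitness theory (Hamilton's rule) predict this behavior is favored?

Hamilton's rule: the trait is favored when the sum of r·B over every recipient exceeds the actor's cost C.
r to a first cousin = 1/8 (first cousins share one grandparent pair — two paths of length 4: r = 2·(1/2)^4 = 1/8).
r to an offspring = 1/2 (one parent–offspring link: r = (1/2)^1 = 1/2).
r to a half-sibling = 1/4 (half-sibs share one parent — one path of length 2: r = (1/2)^2 = 1/4).
r to a full sibling = 0.5 (full sibs share both parents — two paths of length 2: r = 2·(1/2)^2 = 1/2).
Summing one r·B term per recipient: 3·0.125·0.061 + 1·0.5·0.522 + 1·0.25·0.416 + 2·0.5·0.375 = 0.762875.
0.762875 > 0.35: the indirect benefit exceeds the cost.

Yes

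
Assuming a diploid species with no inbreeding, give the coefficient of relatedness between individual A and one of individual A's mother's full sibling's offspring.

0.125

Each parent–offspring link contributes a factor of 1/2, and independent paths through distinct common ancestors add.
First cousins share one grandparent pair — two paths of length 4: r = 2·(1/2)^4 = 1/8.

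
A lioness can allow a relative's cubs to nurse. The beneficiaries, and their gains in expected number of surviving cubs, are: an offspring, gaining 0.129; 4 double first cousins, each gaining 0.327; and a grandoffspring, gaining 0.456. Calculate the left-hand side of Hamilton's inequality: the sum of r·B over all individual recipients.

0.5055

r to an offspring = 0.5 (one parent–offspring link: r = (1/2)^1 = 1/2).
r to a double first cousin = 1/4 (double first cousins share both grandparent pairs — four paths of length 4: r = 4·(1/2)^4 = 1/4).
r to a grandoffspring = 0.25 (two parent–offspring links: r = (1/2)^2 = 1/4).
Summing one r·B term per recipient: 1·0.5·0.129 + 4·0.25·0.327 + 1·0.25·0.456 = 0.5055.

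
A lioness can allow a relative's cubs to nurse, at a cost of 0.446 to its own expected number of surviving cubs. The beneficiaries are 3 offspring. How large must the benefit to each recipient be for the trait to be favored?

r to an offspring = 0.5 (one parent–offspring link: r = (1/2)^1 = 1/2).
Hamilton's rule with n recipients of equal r: n·r·B > C, so B > C/(n·r) = 0.446/(3·0.5) = 0.2973.

0.2973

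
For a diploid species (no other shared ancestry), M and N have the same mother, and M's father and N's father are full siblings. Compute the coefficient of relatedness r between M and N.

0.375

With two independent routes of shared ancestry, r is the sum of the two contributions.
M and N are related in two ways: half-sibs through their shared mother (r = 1/4) and first cousins through their fathers (r = 1/8).
r = 1/4 + 1/8 = 0.375.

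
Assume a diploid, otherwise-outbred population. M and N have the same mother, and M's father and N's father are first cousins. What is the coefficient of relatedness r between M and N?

With two independent routes of shared ancestry, r is the sum of the two contributions.
M and N are related in two ways: half-sibs through their shared mother (r = 1/4) and second cousins through their fathers (r = 1/32).
r = 1/4 + 1/32 = 0.28125.

0.28125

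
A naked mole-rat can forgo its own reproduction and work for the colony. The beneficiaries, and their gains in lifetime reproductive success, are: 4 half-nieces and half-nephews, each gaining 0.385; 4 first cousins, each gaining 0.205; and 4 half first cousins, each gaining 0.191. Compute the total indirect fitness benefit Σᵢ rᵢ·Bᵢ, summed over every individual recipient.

r to a half-niece or half-nephew = 1/8 (half-aunt/uncle↔niece/nephew: one path of length 3: r = (1/2)^3 = 1/8).
r to a first cousin = 1/8 (first cousins share one grandparent pair — two paths of length 4: r = 2·(1/2)^4 = 1/8).
r to a half first cousin = 1/16 (half first cousins share one grandparent — one path of length 4: r = (1/2)^4 = 1/16).
Summing one r·B term per recipient: 4·0.125·0.385 + 4·0.125·0.205 + 4·0.0625·0.191 = 0.34275.

0.34275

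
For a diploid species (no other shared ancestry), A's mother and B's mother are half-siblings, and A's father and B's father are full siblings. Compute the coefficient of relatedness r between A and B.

0.1875

Wright's path rule: contributions from independent ancestry routes add.
A and B are related in two ways: half first cousins through their mothers (r = 1/16) and first cousins through their fathers (r = 1/8).
r = 1/16 + 1/8 = 3/16 = 0.1875.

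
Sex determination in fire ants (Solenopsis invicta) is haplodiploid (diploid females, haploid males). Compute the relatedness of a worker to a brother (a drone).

0.25

Her haploid brother carries none of their father's genes and a random half of their mother's genome; that half matches the maternal half of her own genome with probability 1/2: r = 1/2 · 1/2 = 1/4.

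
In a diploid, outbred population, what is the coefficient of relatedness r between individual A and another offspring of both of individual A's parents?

0.5

Each parent–offspring link contributes a factor of 1/2, and independent paths through distinct common ancestors add.
Full sibs share both parents — two paths of length 2: r = 2·(1/2)^2 = 1/2.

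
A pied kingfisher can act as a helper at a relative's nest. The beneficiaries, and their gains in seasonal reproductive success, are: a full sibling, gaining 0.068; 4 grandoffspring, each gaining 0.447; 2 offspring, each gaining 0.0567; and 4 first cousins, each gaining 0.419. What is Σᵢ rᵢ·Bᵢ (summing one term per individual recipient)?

0.7472

r to a full sibling = 1/2 (full sibs share both parents — two paths of length 2: r = 2·(1/2)^2 = 1/2).
r to a grandoffspring = 0.25 (two parent–offspring links: r = (1/2)^2 = 1/4).
r to an offspring = 1/2 (one parent–offspring link: r = (1/2)^1 = 1/2).
r to a first cousin = 0.125 (first cousins share one grandparent pair — two paths of length 4: r = 2·(1/2)^4 = 1/8).
Summing one r·B term per recipient: 1·0.5·0.068 + 4·0.25·0.447 + 2·0.5·0.0567 + 4·0.125·0.419 = 0.7472.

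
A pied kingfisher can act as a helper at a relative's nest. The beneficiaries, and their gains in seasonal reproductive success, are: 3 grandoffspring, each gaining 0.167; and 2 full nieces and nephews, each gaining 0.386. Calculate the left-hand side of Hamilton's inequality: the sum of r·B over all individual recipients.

r to a grandoffspring = 0.25 (two parent–offspring links: r = (1/2)^2 = 1/4).
r to a full niece or nephew = 0.25 (full aunt/uncle↔niece/nephew: two paths of length 3 through the shared grandparent pair: r = 2·(1/2)^3 = 1/4).
Summing one r·B term per recipient: 3·0.25·0.167 + 2·0.25·0.386 = 0.31825.

0.31825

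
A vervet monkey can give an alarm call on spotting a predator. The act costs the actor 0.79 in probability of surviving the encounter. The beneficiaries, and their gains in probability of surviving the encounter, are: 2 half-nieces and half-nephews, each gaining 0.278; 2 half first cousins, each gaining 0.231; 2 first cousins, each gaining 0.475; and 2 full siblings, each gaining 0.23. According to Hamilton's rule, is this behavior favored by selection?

Hamilton's rule: the trait is favored when the sum of r·B over every recipient exceeds the actor's cost C.
r to a half-niece or half-nephew = 1/8 (half-aunt/uncle↔niece/nephew: one path of length 3: r = (1/2)^3 = 1/8).
r to a half first cousin = 1/16 (half first cousins share one grandparent — one path of length 4: r = (1/2)^4 = 1/16).
r to a first cousin = 0.125 (first cousins share one grandparent pair — two paths of length 4: r = 2·(1/2)^4 = 1/8).
r to a full sibling = 1/2 (full sibs share both parents — two paths of length 2: r = 2·(1/2)^2 = 1/2).
Summing one r·B term per recipient: 2·0.125·0.278 + 2·0.0625·0.231 + 2·0.125·0.475 + 2·0.5·0.23 = 0.447125.
0.447125 < 0.79: the indirect benefit is less than the cost.

No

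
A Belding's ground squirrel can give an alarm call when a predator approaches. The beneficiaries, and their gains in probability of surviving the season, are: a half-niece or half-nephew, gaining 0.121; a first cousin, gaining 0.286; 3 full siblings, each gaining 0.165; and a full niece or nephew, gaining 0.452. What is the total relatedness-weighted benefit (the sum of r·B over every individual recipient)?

r to a half-niece or half-nephew = 0.125 (half-aunt/uncle↔niece/nephew: one path of length 3: r = (1/2)^3 = 1/8).
r to a first cousin = 0.125 (first cousins share one grandparent pair — two paths of length 4: r = 2·(1/2)^4 = 1/8).
r to a full sibling = 0.5 (full sibs share both parents — two paths of length 2: r = 2·(1/2)^2 = 1/2).
r to a full niece or nephew = 1/4 (full aunt/uncle↔niece/nephew: two paths of length 3 through the shared grandparent pair: r = 2·(1/2)^3 = 1/4).
Summing one r·B term per recipient: 1·0.125·0.121 + 1·0.125·0.286 + 3·0.5·0.165 + 1·0.25·0.452 = 0.411375.

0.411375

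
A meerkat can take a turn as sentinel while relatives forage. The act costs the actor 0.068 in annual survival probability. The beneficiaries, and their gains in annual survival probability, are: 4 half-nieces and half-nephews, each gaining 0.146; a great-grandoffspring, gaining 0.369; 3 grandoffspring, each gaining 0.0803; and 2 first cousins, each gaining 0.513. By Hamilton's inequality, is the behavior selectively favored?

Hamilton's rule: the trait is favored when the sum of r·B over every recipient exceeds the actor's cost C.
r to a half-niece or half-nephew = 1/8 (half-aunt/uncle↔niece/nephew: one path of length 3: r = (1/2)^3 = 1/8).
r to a great-grandoffspring = 0.125 (three parent–offspring links: r = (1/2)^3 = 1/8).
r to a grandoffspring = 1/4 (two parent–offspring links: r = (1/2)^2 = 1/4).
r to a first cousin = 1/8 (first cousins share one grandparent pair — two paths of length 4: r = 2·(1/2)^4 = 1/8).
Summing one r·B term per recipient: 4·0.125·0.146 + 1·0.125·0.369 + 3·0.25·0.0803 + 2·0.125·0.513 = 0.3076.
0.3076 > 0.068: the indirect benefit exceeds the cost.

Yes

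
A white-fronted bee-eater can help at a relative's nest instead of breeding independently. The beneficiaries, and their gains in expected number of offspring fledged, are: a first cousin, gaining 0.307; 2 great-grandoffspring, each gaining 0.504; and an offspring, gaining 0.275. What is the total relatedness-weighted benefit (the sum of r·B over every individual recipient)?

r to a first cousin = 1/8 (first cousins share one grandparent pair — two paths of length 4: r = 2·(1/2)^4 = 1/8).
r to a great-grandoffspring = 0.125 (three parent–offspring links: r = (1/2)^3 = 1/8).
r to an offspring = 0.5 (one parent–offspring link: r = (1/2)^1 = 1/2).
Summing one r·B term per recipient: 1·0.125·0.307 + 2·0.125·0.504 + 1·0.5·0.275 = 0.301875.

0.301875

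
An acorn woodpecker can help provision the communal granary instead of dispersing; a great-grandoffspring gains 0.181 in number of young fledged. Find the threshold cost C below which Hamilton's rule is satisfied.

0.022625

r to a great-grandoffspring = 1/8 (three parent–offspring links: r = (1/2)^3 = 1/8).
Hamilton's rule: n·r·B > C, so the trait is favored while C < n·r·B = 1·0.125·0.181 = 0.022625.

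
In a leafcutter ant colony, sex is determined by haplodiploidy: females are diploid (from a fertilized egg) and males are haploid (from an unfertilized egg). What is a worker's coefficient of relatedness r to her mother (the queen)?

0.5

One meiotic link between diploid queen and diploid daughter: r = 1/2.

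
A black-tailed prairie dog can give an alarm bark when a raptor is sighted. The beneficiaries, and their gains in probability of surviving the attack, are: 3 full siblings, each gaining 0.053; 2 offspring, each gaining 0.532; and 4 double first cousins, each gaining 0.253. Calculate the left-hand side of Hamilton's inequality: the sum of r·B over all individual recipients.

r to a full sibling = 0.5 (full sibs share both parents — two paths of length 2: r = 2·(1/2)^2 = 1/2).
r to an offspring = 1/2 (one parent–offspring link: r = (1/2)^1 = 1/2).
r to a double first cousin = 0.25 (double first cousins share both grandparent pairs — four paths of length 4: r = 4·(1/2)^4 = 1/4).
Summing one r·B term per recipient: 3·0.5·0.053 + 2·0.5·0.532 + 4·0.25·0.253 = 0.8645.

0.8645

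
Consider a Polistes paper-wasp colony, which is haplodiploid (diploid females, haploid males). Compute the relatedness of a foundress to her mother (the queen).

One meiotic link between diploid queen and diploid daughter: r = 1/2.

0.5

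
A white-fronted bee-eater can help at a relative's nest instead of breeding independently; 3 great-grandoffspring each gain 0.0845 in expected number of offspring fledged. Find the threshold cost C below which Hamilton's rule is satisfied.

0.0316875

r to a great-grandoffspring = 0.125 (three parent–offspring links: r = (1/2)^3 = 1/8).
Hamilton's rule: n·r·B > C, so the trait is favored while C < n·r·B = 3·0.125·0.0845 = 0.0316875.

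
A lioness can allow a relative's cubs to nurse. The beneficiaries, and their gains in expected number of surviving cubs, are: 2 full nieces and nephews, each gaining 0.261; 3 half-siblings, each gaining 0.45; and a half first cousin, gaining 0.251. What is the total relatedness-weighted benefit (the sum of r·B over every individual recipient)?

0.4836875

r to a full niece or nephew = 0.25 (full aunt/uncle↔niece/nephew: two paths of length 3 through the shared grandparent pair: r = 2·(1/2)^3 = 1/4).
r to a half-sibling = 0.25 (half-sibs share one parent — one path of length 2: r = (1/2)^2 = 1/4).
r to a half first cousin = 1/16 (half first cousins share one grandparent — one path of length 4: r = (1/2)^4 = 1/16).
Summing one r·B term per recipient: 2·0.25·0.261 + 3·0.25·0.45 + 1·0.0625·0.251 = 0.4836875.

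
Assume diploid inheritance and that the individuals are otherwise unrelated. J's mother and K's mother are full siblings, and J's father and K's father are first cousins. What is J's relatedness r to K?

Relatedness sums over independent paths through distinct common ancestors.
J and K are related in two ways: first cousins through their mothers (r = 1/8) and second cousins through their fathers (r = 1/32).
r = 1/8 + 1/32 = 5/32 = 0.15625.

0.15625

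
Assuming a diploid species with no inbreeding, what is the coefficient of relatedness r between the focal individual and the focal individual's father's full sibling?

Each parent–offspring link contributes a factor of 1/2, and independent paths through distinct common ancestors add.
Full aunt/uncle↔niece/nephew: two paths of length 3 through the shared grandparent pair: r = 2·(1/2)^3 = 1/4.

0.25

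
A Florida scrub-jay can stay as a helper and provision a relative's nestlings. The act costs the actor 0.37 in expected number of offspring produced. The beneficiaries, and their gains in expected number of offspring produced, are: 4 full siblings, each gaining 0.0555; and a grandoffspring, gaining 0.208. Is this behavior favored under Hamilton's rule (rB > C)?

No

Hamilton's rule: the trait is favored when the sum of r·B over every recipient exceeds the actor's cost C.
r to a full sibling = 0.5 (full sibs share both parents — two paths of length 2: r = 2·(1/2)^2 = 1/2).
r to a grandoffspring = 1/4 (two parent–offspring links: r = (1/2)^2 = 1/4).
Summing one r·B term per recipient: 4·0.5·0.0555 + 1·0.25·0.208 = 0.163.
0.163 < 0.37: the indirect benefit is less than the cost.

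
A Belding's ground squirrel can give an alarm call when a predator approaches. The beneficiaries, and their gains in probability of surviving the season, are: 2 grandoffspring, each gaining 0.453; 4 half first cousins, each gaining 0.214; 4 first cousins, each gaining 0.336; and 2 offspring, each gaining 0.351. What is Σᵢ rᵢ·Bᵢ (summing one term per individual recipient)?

r to a grandoffspring = 0.25 (two parent–offspring links: r = (1/2)^2 = 1/4).
r to a half first cousin = 0.0625 (half first cousins share one grandparent — one path of length 4: r = (1/2)^4 = 1/16).
r to a first cousin = 0.125 (first cousins share one grandparent pair — two paths of length 4: r = 2·(1/2)^4 = 1/8).
r to an offspring = 1/2 (one parent–offspring link: r = (1/2)^1 = 1/2).
Summing one r·B term per recipient: 2·0.25·0.453 + 4·0.0625·0.214 + 4·0.125·0.336 + 2·0.5·0.351 = 0.799.

0.799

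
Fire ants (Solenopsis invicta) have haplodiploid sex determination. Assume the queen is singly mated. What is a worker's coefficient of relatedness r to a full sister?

Haplodiploid full sisters inherit their father's entire haploid genome identically (contributing 1/2) and on average half of their mother's contribution (1/2 · 1/2 = 1/4); r = 1/2 + 1/4 = 3/4.

0.75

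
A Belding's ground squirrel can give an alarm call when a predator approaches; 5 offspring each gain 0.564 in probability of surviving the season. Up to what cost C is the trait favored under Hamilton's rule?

r to an offspring = 0.5 (one parent–offspring link: r = (1/2)^1 = 1/2).
Hamilton's rule: n·r·B > C, so the trait is favored while C < n·r·B = 5·0.5·0.564 = 1.41.

1.41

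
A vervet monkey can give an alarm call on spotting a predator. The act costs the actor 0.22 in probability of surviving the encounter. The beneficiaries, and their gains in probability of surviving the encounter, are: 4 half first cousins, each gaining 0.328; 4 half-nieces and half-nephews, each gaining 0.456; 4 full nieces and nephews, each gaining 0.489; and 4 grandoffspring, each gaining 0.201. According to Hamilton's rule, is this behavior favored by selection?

Hamilton's rule: the trait is favored when the sum of r·B over every recipient exceeds the actor's cost C.
r to a half first cousin = 0.0625 (half first cousins share one grandparent — one path of length 4: r = (1/2)^4 = 1/16).
r to a half-niece or half-nephew = 1/8 (half-aunt/uncle↔niece/nephew: one path of length 3: r = (1/2)^3 = 1/8).
r to a full niece or nephew = 0.25 (full aunt/uncle↔niece/nephew: two paths of length 3 through the shared grandparent pair: r = 2·(1/2)^3 = 1/4).
r to a grandoffspring = 1/4 (two parent–offspring links: r = (1/2)^2 = 1/4).
Summing one r·B term per recipient: 4·0.0625·0.328 + 4·0.125·0.456 + 4·0.25·0.489 + 4·0.25·0.201 = 1.
1 > 0.22: the indirect benefit exceeds the cost.

Yes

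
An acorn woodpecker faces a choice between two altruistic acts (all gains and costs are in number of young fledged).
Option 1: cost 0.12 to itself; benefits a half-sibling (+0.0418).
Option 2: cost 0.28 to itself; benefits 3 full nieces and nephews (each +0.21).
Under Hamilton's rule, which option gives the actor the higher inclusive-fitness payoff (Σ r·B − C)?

Option 1: r to a half-sibling = 0.25.
Option 1: Σ r·B − C = (1·0.25·0.0418) − 0.12 = -0.10955.
Option 2: r to a full niece or nephew = 0.25.
Option 2: Σ r·B − C = (3·0.25·0.21) − 0.28 = -0.1225.
Option 1 has the higher net inclusive-fitness payoff.

Option 1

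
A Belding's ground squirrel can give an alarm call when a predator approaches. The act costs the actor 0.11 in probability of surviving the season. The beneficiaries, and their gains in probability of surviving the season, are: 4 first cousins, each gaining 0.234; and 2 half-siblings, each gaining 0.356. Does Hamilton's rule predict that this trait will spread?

Yes

Hamilton's rule: the trait is favored when the sum of r·B over every recipient exceeds the actor's cost C.
r to a first cousin = 0.125 (first cousins share one grandparent pair — two paths of length 4: r = 2·(1/2)^4 = 1/8).
r to a half-sibling = 1/4 (half-sibs share one parent — one path of length 2: r = (1/2)^2 = 1/4).
Summing one r·B term per recipient: 4·0.125·0.234 + 2·0.25·0.356 = 0.295.
0.295 > 0.11: the indirect benefit exceeds the cost.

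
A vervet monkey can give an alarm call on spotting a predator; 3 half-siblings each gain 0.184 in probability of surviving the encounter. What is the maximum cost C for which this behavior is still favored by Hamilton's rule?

0.138

r to a half-sibling = 1/4 (half-sibs share one parent — one path of length 2: r = (1/2)^2 = 1/4).
Hamilton's rule: n·r·B > C, so the trait is favored while C < n·r·B = 3·0.25·0.184 = 0.138.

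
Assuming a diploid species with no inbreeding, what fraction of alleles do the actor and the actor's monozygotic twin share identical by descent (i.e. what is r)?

Each parent–offspring link contributes a factor of 1/2, and independent paths through distinct common ancestors add.
Monozygotic twins share every allele identical by descent: r = 1.

1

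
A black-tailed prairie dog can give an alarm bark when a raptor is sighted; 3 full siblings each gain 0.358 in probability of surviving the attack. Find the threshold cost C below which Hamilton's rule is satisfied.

r to a full sibling = 0.5 (full sibs share both parents — two paths of length 2: r = 2·(1/2)^2 = 1/2).
Hamilton's rule: n·r·B > C, so the trait is favored while C < n·r·B = 3·0.5·0.358 = 0.537.

0.537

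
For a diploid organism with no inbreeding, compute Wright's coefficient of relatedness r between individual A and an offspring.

One parent–offspring link: r = (1/2)^1 = 1/2.

0.5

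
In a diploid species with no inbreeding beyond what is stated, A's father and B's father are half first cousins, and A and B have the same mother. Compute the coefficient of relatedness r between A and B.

0.265625

Wright's path rule: contributions from independent ancestry routes add.
A and B are related in two ways: half second cousins through their fathers (r = 1/64) and half-sibs through their shared mother (r = 1/4).
r = 1/64 + 1/4 = 17/64 = 0.265625.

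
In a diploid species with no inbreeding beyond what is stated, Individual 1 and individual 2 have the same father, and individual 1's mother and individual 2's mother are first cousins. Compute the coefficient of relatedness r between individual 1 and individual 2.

Relatedness sums over independent paths through distinct common ancestors.
Individual 1 and individual 2 are related in two ways: half-sibs through their shared father (r = 1/4) and second cousins through their mothers (r = 1/32).
r = 1/4 + 1/32 = 0.28125.

0.28125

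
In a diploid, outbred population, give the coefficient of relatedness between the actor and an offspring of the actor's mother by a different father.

Each parent–offspring link contributes a factor of 1/2, and independent paths through distinct common ancestors add.
Half-sibs share one parent — one path of length 2: r = (1/2)^2 = 1/4.

0.25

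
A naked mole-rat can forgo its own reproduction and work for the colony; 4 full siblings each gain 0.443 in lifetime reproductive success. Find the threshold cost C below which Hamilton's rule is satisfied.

r to a full sibling = 1/2 (full sibs share both parents — two paths of length 2: r = 2·(1/2)^2 = 1/2).
Hamilton's rule: n·r·B > C, so the trait is favored while C < n·r·B = 4·0.5·0.443 = 0.886.

0.886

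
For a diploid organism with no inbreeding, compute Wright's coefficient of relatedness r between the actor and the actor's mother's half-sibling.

Each parent–offspring link contributes a factor of 1/2, and independent paths through distinct common ancestors add.
Half-aunt/uncle↔niece/nephew: one path of length 3: r = (1/2)^3 = 1/8.

0.125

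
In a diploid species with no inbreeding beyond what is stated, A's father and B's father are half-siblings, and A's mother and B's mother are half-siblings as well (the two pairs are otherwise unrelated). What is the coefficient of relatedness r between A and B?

0.125

Independent pedigree routes through distinct common ancestors add.
A and B are related in two ways: half first cousins through their fathers (r = 1/16) and half first cousins through their mothers (r = 1/16).
r = 1/16 + 1/16 = 0.125.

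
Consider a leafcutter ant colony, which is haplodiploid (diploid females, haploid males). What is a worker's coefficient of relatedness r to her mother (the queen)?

0.5

One meiotic link between diploid queen and diploid daughter: r = 1/2.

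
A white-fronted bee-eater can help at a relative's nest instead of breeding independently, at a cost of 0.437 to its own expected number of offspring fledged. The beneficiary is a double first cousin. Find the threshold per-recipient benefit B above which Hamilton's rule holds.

1.748

r to a double first cousin = 0.25 (double first cousins share both grandparent pairs — four paths of length 4: r = 4·(1/2)^4 = 1/4).
Hamilton's rule with n recipients of equal r: n·r·B > C, so B > C/(n·r) = 0.437/(1·0.25) = 1.748.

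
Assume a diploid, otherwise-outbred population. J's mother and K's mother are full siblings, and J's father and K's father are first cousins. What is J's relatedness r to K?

Wright's path rule: contributions from independent ancestry routes add.
J and K are related in two ways: first cousins through their mothers (r = 1/8) and second cousins through their fathers (r = 1/32).
r = 1/8 + 1/32 = 5/32 = 0.15625.

0.15625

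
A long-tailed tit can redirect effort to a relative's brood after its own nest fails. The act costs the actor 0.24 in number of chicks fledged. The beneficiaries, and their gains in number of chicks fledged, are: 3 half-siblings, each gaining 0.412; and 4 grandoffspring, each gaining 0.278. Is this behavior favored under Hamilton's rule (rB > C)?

Hamilton's rule: the trait is favored when the sum of r·B over every recipient exceeds the actor's cost C.
r to a half-sibling = 0.25 (half-sibs share one parent — one path of length 2: r = (1/2)^2 = 1/4).
r to a grandoffspring = 0.25 (two parent–offspring links: r = (1/2)^2 = 1/4).
Summing one r·B term per recipient: 3·0.25·0.412 + 4·0.25·0.278 = 0.587.
0.587 > 0.24: the indirect benefit exceeds the cost.

Yes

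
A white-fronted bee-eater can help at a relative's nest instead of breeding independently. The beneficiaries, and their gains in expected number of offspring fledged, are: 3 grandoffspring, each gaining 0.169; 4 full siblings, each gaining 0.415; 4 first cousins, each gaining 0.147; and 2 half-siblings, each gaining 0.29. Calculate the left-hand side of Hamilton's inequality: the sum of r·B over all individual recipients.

r to a grandoffspring = 0.25 (two parent–offspring links: r = (1/2)^2 = 1/4).
r to a full sibling = 1/2 (full sibs share both parents — two paths of length 2: r = 2·(1/2)^2 = 1/2).
r to a first cousin = 1/8 (first cousins share one grandparent pair — two paths of length 4: r = 2·(1/2)^4 = 1/8).
r to a half-sibling = 0.25 (half-sibs share one parent — one path of length 2: r = (1/2)^2 = 1/4).
Summing one r·B term per recipient: 3·0.25·0.169 + 4·0.5·0.415 + 4·0.125·0.147 + 2·0.25·0.29 = 1.17525.

1.17525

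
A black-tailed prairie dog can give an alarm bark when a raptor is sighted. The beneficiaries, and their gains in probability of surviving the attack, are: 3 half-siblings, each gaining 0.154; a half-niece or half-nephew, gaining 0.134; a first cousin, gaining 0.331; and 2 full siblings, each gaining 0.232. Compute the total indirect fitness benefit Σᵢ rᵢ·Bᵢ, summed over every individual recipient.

0.405625

r to a half-sibling = 1/4 (half-sibs share one parent — one path of length 2: r = (1/2)^2 = 1/4).
r to a half-niece or half-nephew = 1/8 (half-aunt/uncle↔niece/nephew: one path of length 3: r = (1/2)^3 = 1/8).
r to a first cousin = 0.125 (first cousins share one grandparent pair — two paths of length 4: r = 2·(1/2)^4 = 1/8).
r to a full sibling = 0.5 (full sibs share both parents — two paths of length 2: r = 2·(1/2)^2 = 1/2).
Summing one r·B term per recipient: 3·0.25·0.154 + 1·0.125·0.134 + 1·0.125·0.331 + 2·0.5·0.232 = 0.405625.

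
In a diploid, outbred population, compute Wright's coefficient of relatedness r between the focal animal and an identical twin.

1

Each parent–offspring link contributes a factor of 1/2, and independent paths through distinct common ancestors add.
Monozygotic twins share every allele identical by descent: r = 1.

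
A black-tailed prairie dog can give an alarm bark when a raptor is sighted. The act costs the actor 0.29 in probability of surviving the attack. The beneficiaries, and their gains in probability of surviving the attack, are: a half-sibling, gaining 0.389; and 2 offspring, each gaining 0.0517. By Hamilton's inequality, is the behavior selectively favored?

Hamilton's rule: the trait is favored when the sum of r·B over every recipient exceeds the actor's cost C.
r to a half-sibling = 1/4 (half-sibs share one parent — one path of length 2: r = (1/2)^2 = 1/4).
r to an offspring = 1/2 (one parent–offspring link: r = (1/2)^1 = 1/2).
Summing one r·B term per recipient: 1·0.25·0.389 + 2·0.5·0.0517 = 0.14895.
0.14895 < 0.29: the indirect benefit is less than the cost.

No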